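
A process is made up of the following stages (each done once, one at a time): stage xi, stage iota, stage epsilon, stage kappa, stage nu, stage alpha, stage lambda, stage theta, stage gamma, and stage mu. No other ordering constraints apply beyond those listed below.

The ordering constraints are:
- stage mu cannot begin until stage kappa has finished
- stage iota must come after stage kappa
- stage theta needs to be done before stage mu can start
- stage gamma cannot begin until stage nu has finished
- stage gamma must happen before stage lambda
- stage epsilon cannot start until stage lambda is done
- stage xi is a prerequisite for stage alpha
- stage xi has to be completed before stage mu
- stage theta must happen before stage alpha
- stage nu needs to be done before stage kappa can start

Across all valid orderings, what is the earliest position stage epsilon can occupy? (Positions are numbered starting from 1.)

4

Every stage that must precede stage epsilon has to come before it. Tracing all chains that end at stage epsilon, those stages are: stage nu, stage lambda, stage gamma — 3 in total.
So at minimum 3 stages come before stage epsilon, putting stage epsilon no earlier than position 4. That position is achievable by scheduling exactly those predecessors first.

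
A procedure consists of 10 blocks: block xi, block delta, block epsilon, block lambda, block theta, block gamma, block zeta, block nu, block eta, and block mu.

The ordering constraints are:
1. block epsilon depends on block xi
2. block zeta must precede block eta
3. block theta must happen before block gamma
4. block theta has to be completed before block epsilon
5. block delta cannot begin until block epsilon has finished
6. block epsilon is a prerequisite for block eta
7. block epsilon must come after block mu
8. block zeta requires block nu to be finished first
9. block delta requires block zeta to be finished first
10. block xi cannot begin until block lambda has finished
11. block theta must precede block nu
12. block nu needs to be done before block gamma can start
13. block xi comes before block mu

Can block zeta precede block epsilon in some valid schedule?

Yes

The constraints leave block zeta and block epsilon unordered relative to each other; nothing requires block epsilon earlier.
That means at least one valid schedule has block zeta before block epsilon.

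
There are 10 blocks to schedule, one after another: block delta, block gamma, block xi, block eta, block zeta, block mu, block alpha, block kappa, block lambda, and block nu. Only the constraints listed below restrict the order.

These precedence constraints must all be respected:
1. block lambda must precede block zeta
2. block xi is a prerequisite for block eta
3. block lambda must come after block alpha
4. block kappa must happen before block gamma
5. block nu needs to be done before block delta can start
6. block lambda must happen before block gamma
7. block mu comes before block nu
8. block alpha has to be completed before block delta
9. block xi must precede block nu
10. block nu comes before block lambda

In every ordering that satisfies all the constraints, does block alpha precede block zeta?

Yes

Chaining the stated constraints: block alpha → block lambda → block zeta.
So block alpha must precede block zeta in any valid ordering.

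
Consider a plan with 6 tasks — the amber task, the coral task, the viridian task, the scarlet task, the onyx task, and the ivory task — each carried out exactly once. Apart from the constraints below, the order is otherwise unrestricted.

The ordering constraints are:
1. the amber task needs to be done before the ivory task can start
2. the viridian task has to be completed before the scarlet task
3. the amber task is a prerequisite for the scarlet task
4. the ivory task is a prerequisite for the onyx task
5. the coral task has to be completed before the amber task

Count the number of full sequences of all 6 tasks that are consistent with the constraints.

2 tasks have no prerequisites (the coral task, the viridian task), so any of them could come first.
Systematically extending each partial ordering one task at a time and counting, there are 12 complete orderings.

12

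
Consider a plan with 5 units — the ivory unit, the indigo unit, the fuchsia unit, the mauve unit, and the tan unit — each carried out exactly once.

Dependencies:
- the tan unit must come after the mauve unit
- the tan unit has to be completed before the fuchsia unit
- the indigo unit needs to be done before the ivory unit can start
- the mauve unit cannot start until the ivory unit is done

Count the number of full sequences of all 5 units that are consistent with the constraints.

The indigo unit is the only unit with nothing required before it, so every ordering starts there.
Continuing from there, at each step only one unit has all its prerequisites placed, so the ordering is fully determined — there is exactly 1.

1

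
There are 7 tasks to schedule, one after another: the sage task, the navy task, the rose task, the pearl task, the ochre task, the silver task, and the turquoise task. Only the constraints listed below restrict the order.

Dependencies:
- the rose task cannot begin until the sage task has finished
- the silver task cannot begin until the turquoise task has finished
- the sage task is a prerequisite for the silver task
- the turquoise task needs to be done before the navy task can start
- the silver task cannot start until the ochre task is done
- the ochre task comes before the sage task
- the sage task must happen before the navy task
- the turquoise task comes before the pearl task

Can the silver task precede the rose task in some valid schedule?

Yes

No chain of constraints runs from the rose task to the silver task, so the rose task is not required to come first.
So a valid ordering placing the silver task earlier than the rose task exists.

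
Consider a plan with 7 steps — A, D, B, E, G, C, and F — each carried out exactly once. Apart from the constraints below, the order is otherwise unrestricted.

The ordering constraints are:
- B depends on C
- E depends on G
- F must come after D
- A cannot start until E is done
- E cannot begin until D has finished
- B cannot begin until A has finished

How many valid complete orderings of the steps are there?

3 steps have no prerequisites (D, G, C), so any of them could come first.
Counting all ways to extend the partial order to a total order gives 52.

52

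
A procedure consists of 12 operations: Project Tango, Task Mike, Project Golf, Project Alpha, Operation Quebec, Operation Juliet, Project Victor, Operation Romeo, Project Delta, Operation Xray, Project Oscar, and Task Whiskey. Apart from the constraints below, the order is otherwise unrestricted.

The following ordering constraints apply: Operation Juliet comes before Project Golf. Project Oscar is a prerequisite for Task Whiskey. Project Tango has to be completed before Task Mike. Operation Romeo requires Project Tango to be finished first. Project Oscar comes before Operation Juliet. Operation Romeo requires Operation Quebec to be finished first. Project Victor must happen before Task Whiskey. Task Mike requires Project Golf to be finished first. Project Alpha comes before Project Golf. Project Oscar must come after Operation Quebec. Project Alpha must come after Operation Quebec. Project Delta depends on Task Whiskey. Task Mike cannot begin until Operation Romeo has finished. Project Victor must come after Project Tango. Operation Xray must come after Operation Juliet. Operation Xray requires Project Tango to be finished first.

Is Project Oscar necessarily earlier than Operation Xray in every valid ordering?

Yes

There is a constraint chain Project Oscar → Operation Juliet → Operation Xray.
That forces Project Oscar before Operation Xray in every valid schedule.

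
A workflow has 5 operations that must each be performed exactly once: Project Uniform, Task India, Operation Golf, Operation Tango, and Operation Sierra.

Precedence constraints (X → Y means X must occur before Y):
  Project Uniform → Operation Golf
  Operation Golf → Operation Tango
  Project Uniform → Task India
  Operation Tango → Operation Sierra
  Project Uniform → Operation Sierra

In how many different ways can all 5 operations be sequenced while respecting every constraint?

4

Only Project Uniform has no prerequisites, so it must go first.
Systematically extending each partial ordering one operation at a time and counting, there are 4 complete orderings.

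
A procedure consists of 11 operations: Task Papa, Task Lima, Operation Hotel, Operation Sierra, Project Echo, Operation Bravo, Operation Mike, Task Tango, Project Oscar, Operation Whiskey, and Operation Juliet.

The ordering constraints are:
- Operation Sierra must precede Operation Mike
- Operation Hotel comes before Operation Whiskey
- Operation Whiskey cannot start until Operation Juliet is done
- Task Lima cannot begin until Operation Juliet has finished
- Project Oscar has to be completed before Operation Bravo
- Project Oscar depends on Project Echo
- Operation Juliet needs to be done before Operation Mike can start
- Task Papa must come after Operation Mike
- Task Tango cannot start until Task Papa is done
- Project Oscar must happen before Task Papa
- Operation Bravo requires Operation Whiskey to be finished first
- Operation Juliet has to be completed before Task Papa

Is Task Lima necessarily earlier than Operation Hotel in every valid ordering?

No

Nothing in the constraints links Task Lima and Operation Hotel; they are unordered relative to each other.
A valid ordering placing Operation Hotel before Task Lima exists, so the answer is no.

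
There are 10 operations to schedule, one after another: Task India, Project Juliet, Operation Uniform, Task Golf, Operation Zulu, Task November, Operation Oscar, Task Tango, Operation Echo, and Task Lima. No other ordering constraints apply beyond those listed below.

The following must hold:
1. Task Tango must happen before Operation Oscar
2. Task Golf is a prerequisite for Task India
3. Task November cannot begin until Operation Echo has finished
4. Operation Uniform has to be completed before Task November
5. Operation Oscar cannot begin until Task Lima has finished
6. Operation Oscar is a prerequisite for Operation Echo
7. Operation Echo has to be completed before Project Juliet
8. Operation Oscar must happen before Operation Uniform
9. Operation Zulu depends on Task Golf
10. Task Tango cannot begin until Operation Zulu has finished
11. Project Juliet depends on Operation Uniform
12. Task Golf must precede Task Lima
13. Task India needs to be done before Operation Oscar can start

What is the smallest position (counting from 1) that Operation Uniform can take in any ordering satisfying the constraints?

7

The operations that are forced before Operation Uniform, directly or transitively, are Task India, Task Golf, Operation Zulu, Operation Oscar, Task Tango, Task Lima. That's 6 operations.
With 6 mandatory predecessors, the earliest Operation Uniform can sit is position 6+1 = 7, and placing just those 6 first achieves it.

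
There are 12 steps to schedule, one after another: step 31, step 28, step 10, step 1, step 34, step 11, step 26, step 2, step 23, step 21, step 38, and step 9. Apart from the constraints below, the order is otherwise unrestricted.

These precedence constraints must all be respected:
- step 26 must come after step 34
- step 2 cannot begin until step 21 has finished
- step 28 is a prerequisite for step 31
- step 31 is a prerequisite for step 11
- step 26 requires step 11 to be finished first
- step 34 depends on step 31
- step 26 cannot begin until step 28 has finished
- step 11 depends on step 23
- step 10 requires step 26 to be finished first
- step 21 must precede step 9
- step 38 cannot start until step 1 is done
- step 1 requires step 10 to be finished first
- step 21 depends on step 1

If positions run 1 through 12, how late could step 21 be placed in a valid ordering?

10

Every step that must follow step 21 has to come after it. Tracing all chains starting from step 21, those steps are: step 2, step 9 — 2 in total.
With 2 mandatory successors out of 12 steps total, the latest slot for step 21 is 12−2 = 10, and it's reachable by doing all non-successors before step 21.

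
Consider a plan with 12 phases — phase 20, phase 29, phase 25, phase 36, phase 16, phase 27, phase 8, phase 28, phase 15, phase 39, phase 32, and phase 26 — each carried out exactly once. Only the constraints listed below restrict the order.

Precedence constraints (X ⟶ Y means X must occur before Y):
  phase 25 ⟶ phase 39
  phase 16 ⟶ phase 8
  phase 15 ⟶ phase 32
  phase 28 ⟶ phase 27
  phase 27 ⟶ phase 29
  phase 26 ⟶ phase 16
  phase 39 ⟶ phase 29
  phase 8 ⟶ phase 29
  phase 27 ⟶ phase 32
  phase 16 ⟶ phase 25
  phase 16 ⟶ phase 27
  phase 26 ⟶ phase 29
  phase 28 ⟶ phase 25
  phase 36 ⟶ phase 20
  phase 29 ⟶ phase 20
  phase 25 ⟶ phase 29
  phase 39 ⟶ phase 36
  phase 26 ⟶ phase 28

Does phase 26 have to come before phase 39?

Yes

Following the dependencies: phase 26 → phase 16 → phase 25 → phase 39.
So phase 26 must precede phase 39 in any valid ordering.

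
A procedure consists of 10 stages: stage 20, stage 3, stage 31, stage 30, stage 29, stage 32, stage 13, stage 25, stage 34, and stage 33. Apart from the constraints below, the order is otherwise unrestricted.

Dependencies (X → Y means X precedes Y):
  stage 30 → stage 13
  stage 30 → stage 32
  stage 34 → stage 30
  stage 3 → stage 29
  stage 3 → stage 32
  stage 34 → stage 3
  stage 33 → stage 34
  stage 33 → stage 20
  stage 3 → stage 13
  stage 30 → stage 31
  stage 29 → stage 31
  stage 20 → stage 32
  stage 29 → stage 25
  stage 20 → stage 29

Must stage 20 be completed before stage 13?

Stage 20 and stage 13 are not related by any chain of constraints.
A valid ordering placing stage 13 before stage 20 exists, so the answer is no.

No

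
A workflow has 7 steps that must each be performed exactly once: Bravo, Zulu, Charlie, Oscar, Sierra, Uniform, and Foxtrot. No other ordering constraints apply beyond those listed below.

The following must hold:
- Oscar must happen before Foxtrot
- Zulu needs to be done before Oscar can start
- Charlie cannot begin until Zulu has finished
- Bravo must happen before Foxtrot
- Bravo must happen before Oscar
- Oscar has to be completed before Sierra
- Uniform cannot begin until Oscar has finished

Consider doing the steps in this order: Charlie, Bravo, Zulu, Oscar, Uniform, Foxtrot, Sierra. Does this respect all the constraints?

In the proposed order, Charlie appears before Zulu.
But one of the constraints requires Zulu before Charlie, so this ordering violates it.

No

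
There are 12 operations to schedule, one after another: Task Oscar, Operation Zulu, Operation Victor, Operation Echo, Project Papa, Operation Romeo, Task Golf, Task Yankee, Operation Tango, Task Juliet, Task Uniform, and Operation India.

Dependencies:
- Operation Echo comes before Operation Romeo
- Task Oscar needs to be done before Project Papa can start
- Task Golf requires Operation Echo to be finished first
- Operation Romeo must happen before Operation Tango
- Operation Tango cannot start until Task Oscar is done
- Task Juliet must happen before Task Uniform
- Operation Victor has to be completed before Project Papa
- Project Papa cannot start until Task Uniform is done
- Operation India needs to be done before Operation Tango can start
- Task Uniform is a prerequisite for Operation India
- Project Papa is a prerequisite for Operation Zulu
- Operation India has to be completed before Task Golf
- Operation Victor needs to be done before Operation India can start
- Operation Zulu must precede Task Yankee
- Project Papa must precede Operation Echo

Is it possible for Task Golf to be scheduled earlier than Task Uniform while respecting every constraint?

Following Task Uniform → Operation India → Task Golf, Task Uniform must precede Task Golf in every valid ordering.
Hence Task Golf can never be scheduled before Task Uniform.

No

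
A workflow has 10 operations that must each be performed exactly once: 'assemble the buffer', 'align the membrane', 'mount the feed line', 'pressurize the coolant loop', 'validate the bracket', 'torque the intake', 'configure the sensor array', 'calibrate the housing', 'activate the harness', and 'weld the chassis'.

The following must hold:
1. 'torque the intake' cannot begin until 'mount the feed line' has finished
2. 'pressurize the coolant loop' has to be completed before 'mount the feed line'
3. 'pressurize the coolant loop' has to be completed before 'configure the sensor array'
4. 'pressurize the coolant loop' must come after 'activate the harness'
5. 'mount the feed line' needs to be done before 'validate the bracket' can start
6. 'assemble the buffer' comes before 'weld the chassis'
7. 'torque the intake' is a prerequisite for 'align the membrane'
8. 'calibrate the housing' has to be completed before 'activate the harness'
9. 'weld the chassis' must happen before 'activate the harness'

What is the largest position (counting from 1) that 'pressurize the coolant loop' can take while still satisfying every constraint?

5

Following every chain forward from 'pressurize the coolant loop', the operations that must come later are 'align the membrane', 'mount the feed line', 'validate the bracket', 'torque the intake', 'configure the sensor array' — 5 of them.
With 5 mandatory successors out of 10 operations total, the latest slot for 'pressurize the coolant loop' is 10−5 = 5, and it's reachable by doing all non-successors before 'pressurize the coolant loop'.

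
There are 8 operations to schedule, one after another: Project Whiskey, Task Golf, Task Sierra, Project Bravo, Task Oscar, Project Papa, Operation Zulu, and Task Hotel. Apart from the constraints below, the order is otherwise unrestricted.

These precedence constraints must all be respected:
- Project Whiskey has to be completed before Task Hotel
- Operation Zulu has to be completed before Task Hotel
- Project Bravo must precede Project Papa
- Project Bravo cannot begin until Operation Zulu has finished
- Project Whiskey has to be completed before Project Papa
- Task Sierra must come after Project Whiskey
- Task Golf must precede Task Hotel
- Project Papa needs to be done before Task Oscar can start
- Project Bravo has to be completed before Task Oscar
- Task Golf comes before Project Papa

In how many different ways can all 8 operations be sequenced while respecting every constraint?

The operations with no prerequisites are Project Whiskey, Task Golf, Operation Zulu; any of them can be placed first.
Systematically extending each partial ordering one operation at a time and counting, there are 234 complete orderings.

234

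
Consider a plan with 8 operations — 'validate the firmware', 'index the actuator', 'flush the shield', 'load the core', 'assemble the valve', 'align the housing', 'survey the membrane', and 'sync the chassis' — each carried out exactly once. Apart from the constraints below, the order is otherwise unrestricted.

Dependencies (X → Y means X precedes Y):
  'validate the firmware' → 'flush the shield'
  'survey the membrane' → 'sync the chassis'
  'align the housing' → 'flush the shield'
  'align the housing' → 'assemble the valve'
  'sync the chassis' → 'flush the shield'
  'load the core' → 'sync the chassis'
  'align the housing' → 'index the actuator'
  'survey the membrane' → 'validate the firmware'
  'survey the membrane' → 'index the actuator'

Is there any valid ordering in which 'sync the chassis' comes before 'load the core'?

The constraints give a chain 'load the core' → 'sync the chassis', which forces 'load the core' before 'sync the chassis'.
So no valid ordering can have 'sync the chassis' before 'load the core'.

No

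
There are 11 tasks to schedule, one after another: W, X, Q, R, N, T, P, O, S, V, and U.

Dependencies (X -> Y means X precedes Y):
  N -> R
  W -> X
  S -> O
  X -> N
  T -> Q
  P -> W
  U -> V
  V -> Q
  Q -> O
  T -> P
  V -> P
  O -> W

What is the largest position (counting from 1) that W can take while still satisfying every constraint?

Every task that must follow W has to come after it. Tracing all chains starting from W, those tasks are: X, R, N — 3 in total.
So at least 3 tasks follow W, putting W no later than position 8. That position is achievable by scheduling everything else first.

8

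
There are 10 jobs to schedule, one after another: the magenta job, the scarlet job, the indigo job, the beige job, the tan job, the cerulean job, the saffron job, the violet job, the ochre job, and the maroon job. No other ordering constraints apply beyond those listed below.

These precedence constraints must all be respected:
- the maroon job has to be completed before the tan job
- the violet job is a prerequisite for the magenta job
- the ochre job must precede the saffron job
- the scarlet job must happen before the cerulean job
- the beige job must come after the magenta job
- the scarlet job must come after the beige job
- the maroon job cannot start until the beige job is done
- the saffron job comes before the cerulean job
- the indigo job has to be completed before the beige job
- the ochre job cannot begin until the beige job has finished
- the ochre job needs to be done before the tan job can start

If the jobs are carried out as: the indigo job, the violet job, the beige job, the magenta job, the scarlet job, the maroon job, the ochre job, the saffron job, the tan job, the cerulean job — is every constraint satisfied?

In the proposed order, the beige job appears before the magenta job.
But one of the constraints requires the magenta job before the beige job, so this ordering violates it.

No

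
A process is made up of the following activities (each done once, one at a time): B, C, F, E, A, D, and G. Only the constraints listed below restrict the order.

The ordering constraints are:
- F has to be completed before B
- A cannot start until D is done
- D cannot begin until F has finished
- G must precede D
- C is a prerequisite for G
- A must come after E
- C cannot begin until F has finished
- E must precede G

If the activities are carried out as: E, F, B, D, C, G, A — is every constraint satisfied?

In the proposed order, D appears before G.
Since G is required before D, the ordering is invalid.

No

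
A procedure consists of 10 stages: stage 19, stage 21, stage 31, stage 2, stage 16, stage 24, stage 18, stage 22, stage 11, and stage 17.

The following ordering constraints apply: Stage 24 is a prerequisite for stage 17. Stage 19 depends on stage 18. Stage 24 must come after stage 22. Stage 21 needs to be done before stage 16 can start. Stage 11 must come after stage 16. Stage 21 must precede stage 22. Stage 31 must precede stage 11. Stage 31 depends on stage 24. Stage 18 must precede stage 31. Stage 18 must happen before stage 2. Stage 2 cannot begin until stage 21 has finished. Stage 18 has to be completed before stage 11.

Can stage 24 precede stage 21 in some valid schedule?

Following stage 21 → stage 22 → stage 24, stage 21 must precede stage 24 in every valid ordering.
Hence stage 24 can never be scheduled before stage 21.

No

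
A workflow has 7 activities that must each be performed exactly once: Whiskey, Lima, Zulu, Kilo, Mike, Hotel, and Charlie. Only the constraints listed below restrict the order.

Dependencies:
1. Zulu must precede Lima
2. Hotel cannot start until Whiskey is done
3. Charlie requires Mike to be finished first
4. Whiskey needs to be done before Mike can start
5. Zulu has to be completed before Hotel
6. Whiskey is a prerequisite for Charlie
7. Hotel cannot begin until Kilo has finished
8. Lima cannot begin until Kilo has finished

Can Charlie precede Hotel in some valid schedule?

The constraints leave Charlie and Hotel unordered relative to each other; nothing requires Hotel earlier.
That means at least one valid schedule has Charlie before Hotel.

Yes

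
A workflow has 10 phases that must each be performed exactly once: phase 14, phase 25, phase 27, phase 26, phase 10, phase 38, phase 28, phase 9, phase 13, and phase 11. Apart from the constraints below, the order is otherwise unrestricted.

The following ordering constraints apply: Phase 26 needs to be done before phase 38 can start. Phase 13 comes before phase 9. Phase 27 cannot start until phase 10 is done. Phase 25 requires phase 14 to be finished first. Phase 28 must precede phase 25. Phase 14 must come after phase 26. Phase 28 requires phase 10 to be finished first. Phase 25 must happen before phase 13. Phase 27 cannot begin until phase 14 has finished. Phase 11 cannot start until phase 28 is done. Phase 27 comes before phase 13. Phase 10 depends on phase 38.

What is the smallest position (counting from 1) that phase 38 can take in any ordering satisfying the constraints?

2

Working backwards through the constraints from phase 38, its only required predecessor is phase 26.
With 1 mandatory predecessor, the earliest phase 38 can sit is position 1+1 = 2, and placing just that one first achieves it.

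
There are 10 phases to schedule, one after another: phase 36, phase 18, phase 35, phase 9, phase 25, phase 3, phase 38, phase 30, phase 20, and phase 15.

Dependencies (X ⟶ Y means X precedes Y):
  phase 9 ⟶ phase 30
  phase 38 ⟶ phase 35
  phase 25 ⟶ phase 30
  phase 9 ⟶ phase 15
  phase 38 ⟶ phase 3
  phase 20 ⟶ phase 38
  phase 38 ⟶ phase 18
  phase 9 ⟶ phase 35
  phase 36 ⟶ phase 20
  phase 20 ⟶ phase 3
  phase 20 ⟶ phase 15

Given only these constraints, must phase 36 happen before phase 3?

There is a constraint chain phase 36 → phase 20 → phase 3.
So phase 36 must precede phase 3 in any valid ordering.

Yes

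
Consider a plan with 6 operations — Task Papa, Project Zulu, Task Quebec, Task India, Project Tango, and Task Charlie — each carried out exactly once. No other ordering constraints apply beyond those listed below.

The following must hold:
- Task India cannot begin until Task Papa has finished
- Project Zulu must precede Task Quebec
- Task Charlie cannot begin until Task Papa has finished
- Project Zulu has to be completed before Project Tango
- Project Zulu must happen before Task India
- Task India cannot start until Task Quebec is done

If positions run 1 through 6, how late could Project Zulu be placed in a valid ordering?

3

The operations that are forced after Project Zulu, directly or by a chain of constraints, are Task Quebec, Task India, Project Tango. That's 3 operations.
With 3 mandatory successors out of 6 operations total, the latest slot for Project Zulu is 6−3 = 3, and it's reachable by doing all non-successors before Project Zulu.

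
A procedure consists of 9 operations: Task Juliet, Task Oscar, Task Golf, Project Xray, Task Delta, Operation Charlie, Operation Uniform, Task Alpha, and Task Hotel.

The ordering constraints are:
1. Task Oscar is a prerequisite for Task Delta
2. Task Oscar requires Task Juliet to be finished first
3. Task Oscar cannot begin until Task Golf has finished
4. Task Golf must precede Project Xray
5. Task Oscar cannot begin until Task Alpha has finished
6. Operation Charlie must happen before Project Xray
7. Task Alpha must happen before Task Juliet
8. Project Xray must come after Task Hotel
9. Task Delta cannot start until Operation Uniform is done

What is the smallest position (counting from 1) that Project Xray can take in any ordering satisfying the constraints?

4

The operations that are forced before Project Xray, directly or transitively, are Task Golf, Operation Charlie, Task Hotel. That's 3 operations.
With 3 mandatory predecessors, the earliest Project Xray can sit is position 3+1 = 4, and placing just those 3 first achieves it.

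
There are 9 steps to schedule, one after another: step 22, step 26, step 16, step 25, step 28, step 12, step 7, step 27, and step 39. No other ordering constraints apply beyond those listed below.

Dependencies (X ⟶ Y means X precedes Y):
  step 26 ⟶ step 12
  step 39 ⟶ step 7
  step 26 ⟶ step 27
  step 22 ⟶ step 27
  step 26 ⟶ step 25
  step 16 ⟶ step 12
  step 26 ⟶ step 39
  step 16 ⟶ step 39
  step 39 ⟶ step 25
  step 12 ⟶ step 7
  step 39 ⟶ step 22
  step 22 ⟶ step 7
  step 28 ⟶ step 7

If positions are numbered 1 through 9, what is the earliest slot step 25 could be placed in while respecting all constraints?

4

Working backwards through the constraints from step 25, its full set of required predecessors is step 26, step 16, step 39 — 3 of them.
So at minimum 3 steps come before step 25, putting step 25 no earlier than position 4. That position is achievable by scheduling exactly those predecessors first.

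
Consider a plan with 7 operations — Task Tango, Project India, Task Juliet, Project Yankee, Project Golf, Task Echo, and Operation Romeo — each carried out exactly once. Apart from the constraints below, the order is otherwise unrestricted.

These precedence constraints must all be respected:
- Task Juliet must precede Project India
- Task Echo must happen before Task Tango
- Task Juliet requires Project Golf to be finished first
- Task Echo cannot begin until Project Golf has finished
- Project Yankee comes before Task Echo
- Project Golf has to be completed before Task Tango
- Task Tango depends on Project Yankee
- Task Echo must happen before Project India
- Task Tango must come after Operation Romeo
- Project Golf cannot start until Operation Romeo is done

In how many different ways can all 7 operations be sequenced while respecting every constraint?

17

The operations with no prerequisites are Project Yankee, Operation Romeo; any of them can be placed first.
Systematically extending each partial ordering one operation at a time and counting, there are 17 complete orderings.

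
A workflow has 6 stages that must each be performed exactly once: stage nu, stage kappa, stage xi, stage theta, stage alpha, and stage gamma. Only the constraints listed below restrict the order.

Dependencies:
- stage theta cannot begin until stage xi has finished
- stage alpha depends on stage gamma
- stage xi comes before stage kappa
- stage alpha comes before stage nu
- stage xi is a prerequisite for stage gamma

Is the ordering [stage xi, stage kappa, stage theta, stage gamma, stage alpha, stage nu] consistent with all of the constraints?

Checking each listed constraint against this order: for instance, stage xi is in position 1 and stage gamma in position 4, so that constraint holds — and the remaining constraints check out the same way.

Yes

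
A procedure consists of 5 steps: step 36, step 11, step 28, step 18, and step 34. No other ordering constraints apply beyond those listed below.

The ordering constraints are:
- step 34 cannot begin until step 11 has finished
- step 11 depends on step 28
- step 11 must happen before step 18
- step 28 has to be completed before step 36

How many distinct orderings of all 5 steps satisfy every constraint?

8

Step 28 is the only step with nothing required before it, so every ordering starts there.
Counting all ways to extend the partial order to a total order gives 8.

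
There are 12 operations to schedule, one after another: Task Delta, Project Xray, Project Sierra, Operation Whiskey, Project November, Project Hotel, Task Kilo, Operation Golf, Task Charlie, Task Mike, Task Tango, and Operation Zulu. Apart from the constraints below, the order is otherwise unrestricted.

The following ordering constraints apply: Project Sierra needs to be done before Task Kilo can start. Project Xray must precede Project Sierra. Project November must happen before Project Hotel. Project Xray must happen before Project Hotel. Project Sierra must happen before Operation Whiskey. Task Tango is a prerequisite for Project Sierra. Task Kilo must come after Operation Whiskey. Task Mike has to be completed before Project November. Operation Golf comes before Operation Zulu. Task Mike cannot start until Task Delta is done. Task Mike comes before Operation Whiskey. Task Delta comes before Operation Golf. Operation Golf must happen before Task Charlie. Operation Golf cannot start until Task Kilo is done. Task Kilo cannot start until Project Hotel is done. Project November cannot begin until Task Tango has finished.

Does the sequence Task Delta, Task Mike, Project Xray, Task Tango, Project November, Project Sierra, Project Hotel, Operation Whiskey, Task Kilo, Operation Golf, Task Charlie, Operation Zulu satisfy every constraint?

Yes

Every stated constraint is respected: Task Delta sits at position 1, ahead of Operation Golf at position 10, and each of the other listed pairs likewise has the predecessor earlier in the sequence.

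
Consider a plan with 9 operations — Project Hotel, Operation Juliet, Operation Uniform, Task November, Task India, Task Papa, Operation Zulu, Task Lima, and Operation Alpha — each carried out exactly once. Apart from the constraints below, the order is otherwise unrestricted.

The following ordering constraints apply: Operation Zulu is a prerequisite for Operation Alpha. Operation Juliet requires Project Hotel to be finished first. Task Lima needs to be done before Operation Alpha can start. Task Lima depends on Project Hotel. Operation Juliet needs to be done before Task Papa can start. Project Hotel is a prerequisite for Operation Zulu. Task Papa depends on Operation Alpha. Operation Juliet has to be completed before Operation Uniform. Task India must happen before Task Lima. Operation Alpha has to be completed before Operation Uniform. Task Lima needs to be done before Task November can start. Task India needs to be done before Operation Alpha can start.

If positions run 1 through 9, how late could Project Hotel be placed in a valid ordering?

2

The operations that are forced after Project Hotel, directly or by a chain of constraints, are Operation Juliet, Operation Uniform, Task November, Task Papa, Operation Zulu, Task Lima, Operation Alpha. That's 7 operations.
So at least 7 operations follow Project Hotel, putting Project Hotel no later than position 2. That position is achievable by scheduling everything else first.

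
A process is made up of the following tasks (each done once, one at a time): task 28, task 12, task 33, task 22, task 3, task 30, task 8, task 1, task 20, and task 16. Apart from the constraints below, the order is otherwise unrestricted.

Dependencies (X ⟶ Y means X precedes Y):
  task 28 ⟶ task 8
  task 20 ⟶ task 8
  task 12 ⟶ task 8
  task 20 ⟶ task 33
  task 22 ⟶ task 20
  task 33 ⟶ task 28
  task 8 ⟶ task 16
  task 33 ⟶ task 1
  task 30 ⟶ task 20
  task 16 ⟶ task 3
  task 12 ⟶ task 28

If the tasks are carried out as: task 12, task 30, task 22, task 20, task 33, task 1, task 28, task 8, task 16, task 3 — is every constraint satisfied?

Yes

Checking each listed constraint against this order: for instance, task 12 is in position 1 and task 8 in position 8, so that constraint holds — and the remaining constraints check out the same way.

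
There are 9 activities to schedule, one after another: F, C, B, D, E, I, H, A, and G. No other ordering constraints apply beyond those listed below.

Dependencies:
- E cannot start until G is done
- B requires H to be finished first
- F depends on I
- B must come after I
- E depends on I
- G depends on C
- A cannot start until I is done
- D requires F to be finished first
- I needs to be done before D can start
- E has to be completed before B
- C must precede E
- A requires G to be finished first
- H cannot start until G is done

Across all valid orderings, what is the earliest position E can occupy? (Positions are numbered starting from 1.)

Every activity that must precede E has to come before it. Tracing all chains that end at E, those activities are: C, I, G — 3 in total.
With 3 mandatory predecessors, the earliest E can sit is position 3+1 = 4, and placing just those 3 first achieves it.

4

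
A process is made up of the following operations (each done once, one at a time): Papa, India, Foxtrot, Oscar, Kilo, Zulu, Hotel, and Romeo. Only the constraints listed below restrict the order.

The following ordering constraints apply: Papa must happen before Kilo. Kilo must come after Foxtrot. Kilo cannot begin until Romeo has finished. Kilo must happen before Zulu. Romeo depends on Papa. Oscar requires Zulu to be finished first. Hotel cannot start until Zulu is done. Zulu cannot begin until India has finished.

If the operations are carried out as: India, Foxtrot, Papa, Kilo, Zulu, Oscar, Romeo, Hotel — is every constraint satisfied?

In the proposed order, Kilo appears before Romeo.
But one of the constraints requires Romeo before Kilo, so this ordering violates it.

No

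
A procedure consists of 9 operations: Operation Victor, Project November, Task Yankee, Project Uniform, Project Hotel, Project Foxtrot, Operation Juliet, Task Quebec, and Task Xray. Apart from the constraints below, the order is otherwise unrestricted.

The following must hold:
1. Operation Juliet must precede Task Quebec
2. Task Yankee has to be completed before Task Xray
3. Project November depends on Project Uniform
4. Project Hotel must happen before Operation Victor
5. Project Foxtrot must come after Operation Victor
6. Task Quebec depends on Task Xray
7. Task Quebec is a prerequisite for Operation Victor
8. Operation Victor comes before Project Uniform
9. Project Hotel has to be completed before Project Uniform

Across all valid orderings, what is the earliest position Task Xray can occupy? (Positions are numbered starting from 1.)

2

Working backwards through the constraints from Task Xray, its only required predecessor is Task Yankee.
So at minimum 1 operation comes before Task Xray, putting Task Xray no earlier than position 2. That position is achievable by scheduling exactly that predecessor first.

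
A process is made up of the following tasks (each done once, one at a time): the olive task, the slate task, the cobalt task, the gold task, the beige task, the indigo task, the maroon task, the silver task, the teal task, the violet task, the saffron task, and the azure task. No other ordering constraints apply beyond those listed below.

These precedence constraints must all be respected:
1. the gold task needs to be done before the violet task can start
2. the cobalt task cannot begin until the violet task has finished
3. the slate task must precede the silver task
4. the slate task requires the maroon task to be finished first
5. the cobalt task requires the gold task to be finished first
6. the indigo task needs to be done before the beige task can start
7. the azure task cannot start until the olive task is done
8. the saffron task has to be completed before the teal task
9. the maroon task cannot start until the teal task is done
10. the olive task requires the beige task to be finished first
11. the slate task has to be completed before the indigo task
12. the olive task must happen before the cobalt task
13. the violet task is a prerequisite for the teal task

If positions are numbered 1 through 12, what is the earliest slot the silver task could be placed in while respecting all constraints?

Every task that must precede the silver task has to come before it. Tracing all chains that end at the silver task, those tasks are: the slate task, the gold task, the maroon task, the teal task, the violet task, the saffron task — 6 in total.
So at minimum 6 tasks come before the silver task, putting the silver task no earlier than position 7. That position is achievable by scheduling exactly those predecessors first.

7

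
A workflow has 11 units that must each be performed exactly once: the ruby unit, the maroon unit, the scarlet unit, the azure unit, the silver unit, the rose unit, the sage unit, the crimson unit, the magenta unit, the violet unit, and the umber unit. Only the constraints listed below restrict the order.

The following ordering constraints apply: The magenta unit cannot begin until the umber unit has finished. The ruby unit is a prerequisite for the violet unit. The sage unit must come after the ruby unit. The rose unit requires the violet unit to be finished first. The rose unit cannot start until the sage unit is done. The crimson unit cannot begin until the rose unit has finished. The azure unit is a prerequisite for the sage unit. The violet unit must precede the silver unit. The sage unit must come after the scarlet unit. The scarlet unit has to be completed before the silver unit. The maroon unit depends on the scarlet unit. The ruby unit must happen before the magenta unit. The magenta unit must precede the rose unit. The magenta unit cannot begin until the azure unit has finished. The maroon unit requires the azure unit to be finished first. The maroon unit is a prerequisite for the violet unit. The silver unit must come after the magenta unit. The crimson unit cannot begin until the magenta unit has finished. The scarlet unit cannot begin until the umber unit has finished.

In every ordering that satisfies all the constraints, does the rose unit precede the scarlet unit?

The constraints actually force the scarlet unit before the rose unit (via the scarlet unit → the sage unit → the rose unit), not the other way around.
So the rose unit never precedes the scarlet unit.

No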